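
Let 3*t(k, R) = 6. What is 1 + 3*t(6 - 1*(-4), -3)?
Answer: 7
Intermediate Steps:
t(k, R) = 2 (t(k, R) = (1/3)*6 = 2)
1 + 3*t(6 - 1*(-4), -3) = 1 + 3*2 = 1 + 6 = 7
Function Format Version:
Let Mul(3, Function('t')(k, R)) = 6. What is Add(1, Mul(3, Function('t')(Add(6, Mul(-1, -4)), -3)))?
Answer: 7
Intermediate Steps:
Function('t')(k, R) = 2 (Function('t')(k, R) = Mul(Rational(1, 3), 6) = 2)
Add(1, Mul(3, Function('t')(Add(6, Mul(-1, -4)), -3))) = Add(1, Mul(3, 2)) = Add(1, 6) = 7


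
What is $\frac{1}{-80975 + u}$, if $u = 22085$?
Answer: $- \frac{1}{58890} \approx -1.6981 \cdot 10^{-5}$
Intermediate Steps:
$\frac{1}{-80975 + u} = \frac{1}{-80975 + 22085} = \frac{1}{-58890} = - \frac{1}{58890}$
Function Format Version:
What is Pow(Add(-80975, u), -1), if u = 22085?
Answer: Rational(-1, 58890) ≈ -1.6981e-5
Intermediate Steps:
Pow(Add(-80975, u), -1) = Pow(Add(-80975, 22085), -1) = Pow(-58890, -1) = Rational(-1, 58890)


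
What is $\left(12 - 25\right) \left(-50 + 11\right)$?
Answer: $507$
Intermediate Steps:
$\left(12 - 25\right) \left(-50 + 11\right) = \left(-13\right) \left(-39\right) = 507$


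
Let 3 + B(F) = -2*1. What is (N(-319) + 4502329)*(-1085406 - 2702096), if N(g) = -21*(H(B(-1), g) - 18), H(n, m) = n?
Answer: -17054409455624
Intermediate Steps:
B(F) = -5 (B(F) = -3 - 2*1 = -3 - 2 = -5)
N(g) = 483 (N(g) = -21*(-5 - 18) = -21*(-23) = 483)
(N(-319) + 4502329)*(-1085406 - 2702096) = (483 + 4502329)*(-1085406 - 2702096) = 4502812*(-3787502) = -17054409455624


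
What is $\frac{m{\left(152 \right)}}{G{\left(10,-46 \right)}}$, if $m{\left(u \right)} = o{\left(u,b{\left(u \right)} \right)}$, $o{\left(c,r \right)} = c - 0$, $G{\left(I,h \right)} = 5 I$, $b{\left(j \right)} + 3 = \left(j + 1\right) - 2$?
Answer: $\frac{76}{25} \approx 3.04$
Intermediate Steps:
$b{\left(j \right)} = -4 + j$ ($b{\left(j \right)} = -3 + \left(\left(j + 1\right) - 2\right) = -3 + \left(\left(1 + j\right) - 2\right) = -3 + \left(-1 + j\right) = -4 + j$)
$o{\left(c,r \right)} = c$ ($o{\left(c,r \right)} = c + 0 = c$)
$m{\left(u \right)} = u$
$\frac{m{\left(152 \right)}}{G{\left(10,-46 \right)}} = \frac{152}{5 \cdot 10} = \frac{152}{50} = 152 \cdot \frac{1}{50} = \frac{76}{25}$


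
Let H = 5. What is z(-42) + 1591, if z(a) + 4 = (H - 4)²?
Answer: 1588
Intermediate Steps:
z(a) = -3 (z(a) = -4 + (5 - 4)² = -4 + 1² = -4 + 1 = -3)
z(-42) + 1591 = -3 + 1591 = 1588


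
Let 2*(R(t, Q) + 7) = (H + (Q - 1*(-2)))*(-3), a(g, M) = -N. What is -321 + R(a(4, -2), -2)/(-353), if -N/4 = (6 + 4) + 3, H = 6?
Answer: -113297/353 ≈ -320.95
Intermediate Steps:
N = -52 (N = -4*((6 + 4) + 3) = -4*(10 + 3) = -4*13 = -52)
a(g, M) = 52 (a(g, M) = -1*(-52) = 52)
R(t, Q) = -19 - 3*Q/2 (R(t, Q) = -7 + ((6 + (Q - 1*(-2)))*(-3))/2 = -7 + ((6 + (Q + 2))*(-3))/2 = -7 + ((6 + (2 + Q))*(-3))/2 = -7 + ((8 + Q)*(-3))/2 = -7 + (-24 - 3*Q)/2 = -7 + (-12 - 3*Q/2) = -19 - 3*Q/2)
-321 + R(a(4, -2), -2)/(-353) = -321 + (-19 - 3/2*(-2))/(-353) = -321 - (-19 + 3)/353 = -321 - 1/353*(-16) = -321 + 16/353 = -113297/353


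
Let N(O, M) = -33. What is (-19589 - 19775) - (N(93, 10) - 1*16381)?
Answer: -22950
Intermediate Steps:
(-19589 - 19775) - (N(93, 10) - 1*16381) = (-19589 - 19775) - (-33 - 1*16381) = -39364 - (-33 - 16381) = -39364 - 1*(-16414) = -39364 + 16414 = -22950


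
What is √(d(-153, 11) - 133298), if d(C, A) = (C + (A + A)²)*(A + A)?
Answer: 8*I*√1969 ≈ 354.99*I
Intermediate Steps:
d(C, A) = 2*A*(C + 4*A²) (d(C, A) = (C + (2*A)²)*(2*A) = (C + 4*A²)*(2*A) = 2*A*(C + 4*A²))
√(d(-153, 11) - 133298) = √(2*11*(-153 + 4*11²) - 133298) = √(2*11*(-153 + 4*121) - 133298) = √(2*11*(-153 + 484) - 133298) = √(2*11*331 - 133298) = √(7282 - 133298) = √(-126016) = 8*I*√1969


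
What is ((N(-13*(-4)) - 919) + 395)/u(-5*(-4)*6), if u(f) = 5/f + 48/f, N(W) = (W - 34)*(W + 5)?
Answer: 60240/53 ≈ 1136.6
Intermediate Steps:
N(W) = (-34 + W)*(5 + W)
u(f) = 53/f
((N(-13*(-4)) - 919) + 395)/u(-5*(-4)*6) = (((-170 + (-13*(-4))² - (-377)*(-4)) - 919) + 395)/((53/((-5*(-4)*6)))) = (((-170 + 52² - 29*52) - 919) + 395)/((53/((20*6)))) = (((-170 + 2704 - 1508) - 919) + 395)/((53/120)) = ((1026 - 919) + 395)/((53*(1/120))) = (107 + 395)/(53/120) = 502*(120/53) = 60240/53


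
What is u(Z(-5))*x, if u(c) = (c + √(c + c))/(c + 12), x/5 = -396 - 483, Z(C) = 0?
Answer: 0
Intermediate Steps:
x = -4395 (x = 5*(-396 - 483) = 5*(-879) = -4395)
u(c) = (c + √2*√c)/(12 + c) (u(c) = (c + √(2*c))/(12 + c) = (c + √2*√c)/(12 + c))
u(Z(-5))*x = ((0 + √2*√0)/(12 + 0))*(-4395) = ((0 + √2*0)/12)*(-4395) = ((0 + 0)/12)*(-4395) = ((1/12)*0)*(-4395) = 0*(-4395) = 0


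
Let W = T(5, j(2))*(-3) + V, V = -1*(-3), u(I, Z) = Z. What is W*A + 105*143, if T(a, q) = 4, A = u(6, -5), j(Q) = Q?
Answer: 15060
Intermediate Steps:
A = -5
V = 3
W = -9 (W = 4*(-3) + 3 = -12 + 3 = -9)
W*A + 105*143 = -9*(-5) + 105*143 = 45 + 15015 = 15060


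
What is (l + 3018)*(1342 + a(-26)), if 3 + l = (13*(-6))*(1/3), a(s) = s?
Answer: 3933524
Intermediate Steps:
l = -29 (l = -3 + (13*(-6))*(1/3) = -3 - 78/3 = -3 - 78*⅓ = -3 - 26 = -29)
(l + 3018)*(1342 + a(-26)) = (-29 + 3018)*(1342 - 26) = 2989*1316 = 3933524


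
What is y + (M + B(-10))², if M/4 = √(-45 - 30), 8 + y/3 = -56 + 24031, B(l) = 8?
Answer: 70765 + 320*I*√3 ≈ 70765.0 + 554.26*I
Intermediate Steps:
y = 71901 (y = -24 + 3*(-56 + 24031) = -24 + 3*23975 = -24 + 71925 = 71901)
M = 20*I*√3 (M = 4*√(-45 - 30) = 4*√(-75) = 4*(5*I*√3) = 20*I*√3 ≈ 34.641*I)
y + (M + B(-10))² = 71901 + (20*I*√3 + 8)² = 71901 + (8 + 20*I*√3)²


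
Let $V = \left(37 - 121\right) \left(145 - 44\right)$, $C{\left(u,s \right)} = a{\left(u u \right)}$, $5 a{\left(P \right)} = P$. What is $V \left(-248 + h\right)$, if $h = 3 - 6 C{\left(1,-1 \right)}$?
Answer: $\frac{10443804}{5} \approx 2.0888 \cdot 10^{6}$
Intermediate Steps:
$a{\left(P \right)} = \frac{P}{5}$
$C{\left(u,s \right)} = \frac{u^{2}}{5}$ ($C{\left(u,s \right)} = \frac{u u}{5} = \frac{u^{2}}{5}$)
$h = \frac{9}{5}$ ($h = 3 - 6 \frac{1^{2}}{5} = 3 - 6 \cdot \frac{1}{5} \cdot 1 = 3 - \frac{6}{5} = \frac{9}{5} \approx 1.8$)
$V = -8484$ ($V = \left(-84\right) 101 = -8484$)
$V \left(-248 + h\right) = - 8484 \left(-248 + \frac{9}{5}\right) = \left(-8484\right) \left(- \frac{1231}{5}\right) = \frac{10443804}{5}$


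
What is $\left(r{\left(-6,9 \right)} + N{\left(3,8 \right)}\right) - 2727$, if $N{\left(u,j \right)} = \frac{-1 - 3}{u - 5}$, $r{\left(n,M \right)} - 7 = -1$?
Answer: $-2719$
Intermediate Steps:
$r{\left(n,M \right)} = 6$ ($r{\left(n,M \right)} = 7 - 1 = 6$)
$N{\left(u,j \right)} = - \frac{4}{-5 + u}$
$\left(r{\left(-6,9 \right)} + N{\left(3,8 \right)}\right) - 2727 = \left(6 - \frac{4}{-5 + 3}\right) - 2727 = \left(6 - \frac{4}{-2}\right) - 2727 = \left(6 - -2\right) - 2727 = \left(6 + 2\right) - 2727 = 8 - 2727 = -2719$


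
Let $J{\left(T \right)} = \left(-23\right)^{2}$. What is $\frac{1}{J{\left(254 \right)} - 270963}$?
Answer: $- \frac{1}{270434} \approx -3.6978 \cdot 10^{-6}$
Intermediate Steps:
$J{\left(T \right)} = 529$
$\frac{1}{J{\left(254 \right)} - 270963} = \frac{1}{529 - 270963} = \frac{1}{-270434} = - \frac{1}{270434}$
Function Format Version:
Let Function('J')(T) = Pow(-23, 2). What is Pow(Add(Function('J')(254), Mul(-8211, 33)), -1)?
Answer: Rational(-1, 270434) ≈ -3.6978e-6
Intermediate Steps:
Function('J')(T) = 529
Pow(Add(Function('J')(254), Mul(-8211, 33)), -1) = Pow(Add(529, Mul(-8211, 33)), -1) = Pow(Add(529, -270963), -1) = Pow(-270434, -1) = Rational(-1, 270434)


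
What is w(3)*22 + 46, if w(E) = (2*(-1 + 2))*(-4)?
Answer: -130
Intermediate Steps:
w(E) = -8 (w(E) = (2*1)*(-4) = 2*(-4) = -8)
w(3)*22 + 46 = -8*22 + 46 = -176 + 46 = -130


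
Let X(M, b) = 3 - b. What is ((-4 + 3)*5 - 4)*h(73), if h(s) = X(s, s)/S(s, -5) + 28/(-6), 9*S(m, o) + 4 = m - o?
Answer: 4389/37 ≈ 118.62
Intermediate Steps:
S(m, o) = -4/9 - o/9 + m/9 (S(m, o) = -4/9 + (m - o)/9 = -4/9 + (-o/9 + m/9) = -4/9 - o/9 + m/9)
h(s) = -14/3 + (3 - s)/(1/9 + s/9) (h(s) = (3 - s)/(-4/9 - 1/9*(-5) + s/9) + 28/(-6) = (3 - s)/(-4/9 + 5/9 + s/9) + 28*(-1/6) = (3 - s)/(1/9 + s/9) - 14/3 = -14/3 + (3 - s)/(1/9 + s/9))
((-4 + 3)*5 - 4)*h(73) = ((-4 + 3)*5 - 4)*((67 - 41*73)/(3*(1 + 73))) = (-1*5 - 4)*((1/3)*(67 - 2993)/74) = (-5 - 4)*((1/3)*(1/74)*(-2926)) = -9*(-1463/111) = 4389/37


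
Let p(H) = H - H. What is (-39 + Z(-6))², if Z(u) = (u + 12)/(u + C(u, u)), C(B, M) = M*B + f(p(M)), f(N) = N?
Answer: 37636/25 ≈ 1505.4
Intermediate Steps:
p(H) = 0
C(B, M) = B*M (C(B, M) = M*B + 0 = B*M + 0 = B*M)
Z(u) = (12 + u)/(u + u²) (Z(u) = (u + 12)/(u + u*u) = (12 + u)/(u + u²))
(-39 + Z(-6))² = (-39 + (12 - 6)/((-6)*(1 - 6)))² = (-39 - ⅙*6/(-5))² = (-39 - ⅙*(-⅕)*6)² = (-39 + ⅕)² = (-194/5)² = 37636/25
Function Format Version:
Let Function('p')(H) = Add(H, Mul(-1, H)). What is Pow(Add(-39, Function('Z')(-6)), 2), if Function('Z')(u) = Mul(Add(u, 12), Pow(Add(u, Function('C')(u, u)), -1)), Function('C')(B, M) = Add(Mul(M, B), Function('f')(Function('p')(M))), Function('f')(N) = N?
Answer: Rational(37636, 25) ≈ 1505.4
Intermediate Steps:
Function('p')(H) = 0
Function('C')(B, M) = Mul(B, M) (Function('C')(B, M) = Add(Mul(M, B), 0) = Add(Mul(B, M), 0) = Mul(B, M))
Function('Z')(u) = Mul(Pow(Add(u, Pow(u, 2)), -1), Add(12, u)) (Function('Z')(u) = Mul(Add(u, 12), Pow(Add(u, Mul(u, u)), -1)) = Mul(Add(12, u), Pow(Add(u, Pow(u, 2)), -1)) = Mul(Pow(Add(u, Pow(u, 2)), -1), Add(12, u)))
Pow(Add(-39, Function('Z')(-6)), 2) = Pow(Add(-39, Mul(Pow(-6, -1), Pow(Add(1, -6), -1), Add(12, -6))), 2) = Pow(Add(-39, Mul(Rational(-1, 6), Pow(-5, -1), 6)), 2) = Pow(Add(-39, Mul(Rational(-1, 6), Rational(-1, 5), 6)), 2) = Pow(Add(-39, Rational(1, 5)), 2) = Pow(Rational(-194, 5), 2) = Rational(37636, 25)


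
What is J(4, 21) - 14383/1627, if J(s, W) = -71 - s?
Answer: -136408/1627 ≈ -83.840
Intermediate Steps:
J(4, 21) - 14383/1627 = (-71 - 1*4) - 14383/1627 = (-71 - 4) - 14383/1627 = -75 - 1*14383/1627 = -75 - 14383/1627 = -136408/1627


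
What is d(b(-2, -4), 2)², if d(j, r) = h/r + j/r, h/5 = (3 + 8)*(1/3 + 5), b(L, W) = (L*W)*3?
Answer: 226576/9 ≈ 25175.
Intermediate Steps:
b(L, W) = 3*L*W
h = 880/3 (h = 5*((3 + 8)*(1/3 + 5)) = 5*(11*(⅓ + 5)) = 5*(11*(16/3)) = 5*(176/3) = 880/3 ≈ 293.33)
d(j, r) = 880/(3*r) + j/r
d(b(-2, -4), 2)² = ((880/3 + 3*(-2)*(-4))/2)² = ((880/3 + 24)/2)² = ((½)*(952/3))² = (476/3)² = 226576/9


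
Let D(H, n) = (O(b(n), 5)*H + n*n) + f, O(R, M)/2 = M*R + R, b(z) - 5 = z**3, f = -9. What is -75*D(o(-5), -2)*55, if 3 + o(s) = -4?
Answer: -1018875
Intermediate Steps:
o(s) = -7 (o(s) = -3 - 4 = -7)
b(z) = 5 + z**3
O(R, M) = 2*R + 2*M*R (O(R, M) = 2*(M*R + R) = 2*(R + M*R) = 2*R + 2*M*R)
D(H, n) = -9 + n**2 + H*(60 + 12*n**3) (D(H, n) = ((2*(5 + n**3)*(1 + 5))*H + n*n) - 9 = ((2*(5 + n**3)*6)*H + n**2) - 9 = ((60 + 12*n**3)*H + n**2) - 9 = (H*(60 + 12*n**3) + n**2) - 9 = (n**2 + H*(60 + 12*n**3)) - 9 = -9 + n**2 + H*(60 + 12*n**3))
-75*D(o(-5), -2)*55 = -75*(-9 + (-2)**2 + 12*(-7)*(5 + (-2)**3))*55 = -75*(-9 + 4 + 12*(-7)*(5 - 8))*55 = -75*(-9 + 4 + 12*(-7)*(-3))*55 = -75*(-9 + 4 + 252)*55 = -75*247*55 = -18525*55 = -1018875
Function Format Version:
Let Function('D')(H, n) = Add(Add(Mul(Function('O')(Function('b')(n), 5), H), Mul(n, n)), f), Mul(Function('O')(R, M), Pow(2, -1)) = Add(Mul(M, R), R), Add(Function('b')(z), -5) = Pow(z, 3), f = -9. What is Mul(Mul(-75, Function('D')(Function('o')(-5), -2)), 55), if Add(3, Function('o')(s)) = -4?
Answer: -1018875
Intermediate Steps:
Function('o')(s) = -7 (Function('o')(s) = Add(-3, -4) = -7)
Function('b')(z) = Add(5, Pow(z, 3))
Function('O')(R, M) = Add(Mul(2, R), Mul(2, M, R)) (Function('O')(R, M) = Mul(2, Add(Mul(M, R), R)) = Mul(2, Add(R, Mul(M, R))) = Add(Mul(2, R), Mul(2, M, R)))
Function('D')(H, n) = Add(-9, Pow(n, 2), Mul(H, Add(60, Mul(12, Pow(n, 3))))) (Function('D')(H, n) = Add(Add(Mul(Mul(2, Add(5, Pow(n, 3)), Add(1, 5)), H), Mul(n, n)), -9) = Add(Add(Mul(Mul(2, Add(5, Pow(n, 3)), 6), H), Pow(n, 2)), -9) = Add(Add(Mul(Add(60, Mul(12, Pow(n, 3))), H), Pow(n, 2)), -9) = Add(Add(Mul(H, Add(60, Mul(12, Pow(n, 3)))), Pow(n, 2)), -9) = Add(Add(Pow(n, 2), Mul(H, Add(60, Mul(12, Pow(n, 3))))), -9) = Add(-9, Pow(n, 2), Mul(H, Add(60, Mul(12, Pow(n, 3))))))
Mul(Mul(-75, Function('D')(Function('o')(-5), -2)), 55) = Mul(Mul(-75, Add(-9, Pow(-2, 2), Mul(12, -7, Add(5, Pow(-2, 3))))), 55) = Mul(Mul(-75, Add(-9, 4, Mul(12, -7, Add(5, -8)))), 55) = Mul(Mul(-75, Add(-9, 4, Mul(12, -7, -3))), 55) = Mul(Mul(-75, Add(-9, 4, 252)), 55) = Mul(Mul(-75, 247), 55) = Mul(-18525, 55) = -1018875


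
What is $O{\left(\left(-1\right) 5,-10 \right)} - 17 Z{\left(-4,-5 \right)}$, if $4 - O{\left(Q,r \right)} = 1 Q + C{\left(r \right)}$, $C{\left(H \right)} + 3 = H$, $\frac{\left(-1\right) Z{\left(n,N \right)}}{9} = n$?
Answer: $-590$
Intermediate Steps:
$Z{\left(n,N \right)} = - 9 n$
$C{\left(H \right)} = -3 + H$
$O{\left(Q,r \right)} = 7 - Q - r$ ($O{\left(Q,r \right)} = 4 - \left(1 Q + \left(-3 + r\right)\right) = 4 - \left(Q + \left(-3 + r\right)\right) = 4 - \left(-3 + Q + r\right) = 7 - Q - r$)
$O{\left(\left(-1\right) 5,-10 \right)} - 17 Z{\left(-4,-5 \right)} = \left(7 - \left(-1\right) 5 - -10\right) - 17 \left(\left(-9\right) \left(-4\right)\right) = \left(7 - -5 + 10\right) - 612 = \left(7 + 5 + 10\right) - 612 = 22 - 612 = -590$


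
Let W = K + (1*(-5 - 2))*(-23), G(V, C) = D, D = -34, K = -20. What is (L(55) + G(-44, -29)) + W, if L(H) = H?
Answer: 162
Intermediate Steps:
G(V, C) = -34
W = 141 (W = -20 + (1*(-5 - 2))*(-23) = -20 + (1*(-7))*(-23) = -20 - 7*(-23) = -20 + 161 = 141)
(L(55) + G(-44, -29)) + W = (55 - 34) + 141 = 21 + 141 = 162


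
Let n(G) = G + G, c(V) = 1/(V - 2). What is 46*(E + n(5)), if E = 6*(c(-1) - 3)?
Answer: -460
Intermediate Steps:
c(V) = 1/(-2 + V)
n(G) = 2*G
E = -20 (E = 6*(1/(-2 - 1) - 3) = 6*(1/(-3) - 3) = 6*(-1/3 - 3) = 6*(-10/3) = -20)
46*(E + n(5)) = 46*(-20 + 2*5) = 46*(-20 + 10) = 46*(-10) = -460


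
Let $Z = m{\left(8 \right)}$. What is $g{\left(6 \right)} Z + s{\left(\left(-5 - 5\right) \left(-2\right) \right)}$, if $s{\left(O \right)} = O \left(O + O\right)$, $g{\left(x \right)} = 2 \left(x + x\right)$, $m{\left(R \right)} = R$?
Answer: $992$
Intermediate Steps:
$Z = 8$
$g{\left(x \right)} = 4 x$ ($g{\left(x \right)} = 2 \cdot 2 x = 4 x$)
$s{\left(O \right)} = 2 O^{2}$ ($s{\left(O \right)} = O 2 O = 2 O^{2}$)
$g{\left(6 \right)} Z + s{\left(\left(-5 - 5\right) \left(-2\right) \right)} = 4 \cdot 6 \cdot 8 + 2 \left(\left(-5 - 5\right) \left(-2\right)\right)^{2} = 24 \cdot 8 + 2 \left(\left(-10\right) \left(-2\right)\right)^{2} = 192 + 2 \cdot 20^{2} = 192 + 2 \cdot 400 = 192 + 800 = 992$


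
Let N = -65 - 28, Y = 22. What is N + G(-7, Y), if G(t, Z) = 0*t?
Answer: -93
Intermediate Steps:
N = -93
G(t, Z) = 0
N + G(-7, Y) = -93 + 0 = -93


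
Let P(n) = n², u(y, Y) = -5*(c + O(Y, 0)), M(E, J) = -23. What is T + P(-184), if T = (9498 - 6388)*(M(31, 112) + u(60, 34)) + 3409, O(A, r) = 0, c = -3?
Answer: 12385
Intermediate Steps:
u(y, Y) = 15 (u(y, Y) = -5*(-3 + 0) = -5*(-3) = 15)
T = -21471 (T = (9498 - 6388)*(-23 + 15) + 3409 = 3110*(-8) + 3409 = -24880 + 3409 = -21471)
T + P(-184) = -21471 + (-184)² = -21471 + 33856 = 12385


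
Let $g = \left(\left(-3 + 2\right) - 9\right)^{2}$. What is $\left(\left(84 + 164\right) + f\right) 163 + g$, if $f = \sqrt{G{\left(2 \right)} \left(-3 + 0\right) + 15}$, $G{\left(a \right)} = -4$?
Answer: $40524 + 489 \sqrt{3} \approx 41371.0$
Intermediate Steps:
$g = 100$ ($g = \left(-1 - 9\right)^{2} = \left(-10\right)^{2} = 100$)
$f = 3 \sqrt{3}$ ($f = \sqrt{- 4 \left(-3 + 0\right) + 15} = \sqrt{\left(-4\right) \left(-3\right) + 15} = \sqrt{12 + 15} = \sqrt{27} = 3 \sqrt{3} \approx 5.1962$)
$\left(\left(84 + 164\right) + f\right) 163 + g = \left(\left(84 + 164\right) + 3 \sqrt{3}\right) 163 + 100 = \left(248 + 3 \sqrt{3}\right) 163 + 100 = \left(40424 + 489 \sqrt{3}\right) + 100 = 40524 + 489 \sqrt{3}$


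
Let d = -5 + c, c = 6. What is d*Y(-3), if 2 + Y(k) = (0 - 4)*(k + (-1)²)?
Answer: 6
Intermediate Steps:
Y(k) = -6 - 4*k (Y(k) = -2 + (0 - 4)*(k + (-1)²) = -2 - 4*(k + 1) = -2 - 4*(1 + k) = -2 + (-4 - 4*k) = -6 - 4*k)
d = 1 (d = -5 + 6 = 1)
d*Y(-3) = 1*(-6 - 4*(-3)) = 1*(-6 + 12) = 1*6 = 6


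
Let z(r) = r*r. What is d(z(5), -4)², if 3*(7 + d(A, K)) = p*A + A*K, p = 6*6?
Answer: 606841/9 ≈ 67427.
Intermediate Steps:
p = 36
z(r) = r²
d(A, K) = -7 + 12*A + A*K/3 (d(A, K) = -7 + (36*A + A*K)/3 = -7 + (12*A + A*K/3) = -7 + 12*A + A*K/3)
d(z(5), -4)² = (-7 + 12*5² + (⅓)*5²*(-4))² = (-7 + 12*25 + (⅓)*25*(-4))² = (-7 + 300 - 100/3)² = (779/3)² = 606841/9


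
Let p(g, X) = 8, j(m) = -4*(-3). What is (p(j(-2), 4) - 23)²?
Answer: 225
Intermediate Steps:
j(m) = 12
(p(j(-2), 4) - 23)² = (8 - 23)² = (-15)² = 225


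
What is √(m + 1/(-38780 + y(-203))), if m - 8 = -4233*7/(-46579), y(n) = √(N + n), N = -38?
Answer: √(402263/46579 - 1/(38780 - I*√241)) ≈ 2.9387 - 0.e-9*I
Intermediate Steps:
y(n) = √(-38 + n)
m = 402263/46579 (m = 8 - 4233*7/(-46579) = 8 - 29631*(-1/46579) = 8 + 29631/46579 = 402263/46579 ≈ 8.6361)
√(m + 1/(-38780 + y(-203))) = √(402263/46579 + 1/(-38780 + √(-38 - 203))) = √(402263/46579 + 1/(-38780 + √(-241))) = √(402263/46579 + 1/(-38780 + I*√241))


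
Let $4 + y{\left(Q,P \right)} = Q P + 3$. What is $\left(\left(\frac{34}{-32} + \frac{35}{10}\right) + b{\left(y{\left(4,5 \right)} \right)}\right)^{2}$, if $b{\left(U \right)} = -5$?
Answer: $\frac{1681}{256} \approx 6.5664$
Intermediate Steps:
$y{\left(Q,P \right)} = -1 + P Q$ ($y{\left(Q,P \right)} = -4 + \left(Q P + 3\right) = -4 + \left(P Q + 3\right) = -4 + \left(3 + P Q\right) = -1 + P Q$)
$\left(\left(\frac{34}{-32} + \frac{35}{10}\right) + b{\left(y{\left(4,5 \right)} \right)}\right)^{2} = \left(\left(\frac{34}{-32} + \frac{35}{10}\right) - 5\right)^{2} = \left(\left(34 \left(- \frac{1}{32}\right) + 35 \cdot \frac{1}{10}\right) - 5\right)^{2} = \left(\left(- \frac{17}{16} + \frac{7}{2}\right) - 5\right)^{2} = \left(\frac{39}{16} - 5\right)^{2} = \left(- \frac{41}{16}\right)^{2} = \frac{1681}{256}$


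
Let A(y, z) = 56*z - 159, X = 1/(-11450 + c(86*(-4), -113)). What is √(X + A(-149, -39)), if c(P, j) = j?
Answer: I*√313266067930/11563 ≈ 48.405*I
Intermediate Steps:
X = -1/11563 (X = 1/(-11450 - 113) = 1/(-11563) = -1/11563 ≈ -8.6483e-5)
A(y, z) = -159 + 56*z
√(X + A(-149, -39)) = √(-1/11563 + (-159 + 56*(-39))) = √(-1/11563 + (-159 - 2184)) = √(-1/11563 - 2343) = √(-27092110/11563) = I*√313266067930/11563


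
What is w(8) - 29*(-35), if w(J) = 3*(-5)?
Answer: 1000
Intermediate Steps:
w(J) = -15
w(8) - 29*(-35) = -15 - 29*(-35) = -15 + 1015 = 1000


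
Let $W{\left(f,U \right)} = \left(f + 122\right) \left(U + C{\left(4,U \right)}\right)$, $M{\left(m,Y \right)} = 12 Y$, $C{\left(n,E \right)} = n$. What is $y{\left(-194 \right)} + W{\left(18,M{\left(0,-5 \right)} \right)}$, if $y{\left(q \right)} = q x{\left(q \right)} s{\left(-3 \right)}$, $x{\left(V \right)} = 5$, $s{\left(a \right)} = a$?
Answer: $-4930$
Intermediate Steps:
$y{\left(q \right)} = - 15 q$ ($y{\left(q \right)} = q 5 \left(-3\right) = 5 q \left(-3\right) = - 15 q$)
$W{\left(f,U \right)} = \left(4 + U\right) \left(122 + f\right)$ ($W{\left(f,U \right)} = \left(f + 122\right) \left(U + 4\right) = \left(122 + f\right) \left(4 + U\right) = \left(4 + U\right) \left(122 + f\right)$)
$y{\left(-194 \right)} + W{\left(18,M{\left(0,-5 \right)} \right)} = \left(-15\right) \left(-194\right) + \left(488 + 4 \cdot 18 + 122 \cdot 12 \left(-5\right) + 12 \left(-5\right) 18\right) = 2910 + \left(488 + 72 + 122 \left(-60\right) - 1080\right) = 2910 + \left(488 + 72 - 7320 - 1080\right) = 2910 - 7840 = -4930$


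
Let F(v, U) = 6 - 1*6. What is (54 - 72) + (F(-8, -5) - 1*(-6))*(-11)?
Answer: -84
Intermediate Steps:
F(v, U) = 0 (F(v, U) = 6 - 6 = 0)
(54 - 72) + (F(-8, -5) - 1*(-6))*(-11) = (54 - 72) + (0 - 1*(-6))*(-11) = -18 + (0 + 6)*(-11) = -18 + 6*(-11) = -18 - 66 = -84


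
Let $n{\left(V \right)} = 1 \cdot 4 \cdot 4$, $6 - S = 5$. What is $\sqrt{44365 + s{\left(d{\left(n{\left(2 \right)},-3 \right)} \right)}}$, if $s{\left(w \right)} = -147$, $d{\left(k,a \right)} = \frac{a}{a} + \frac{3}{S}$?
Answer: $\sqrt{44218} \approx 210.28$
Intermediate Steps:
$S = 1$ ($S = 6 - 5 = 1$)
$n{\left(V \right)} = 16$ ($n{\left(V \right)} = 4 \cdot 4 = 16$)
$d{\left(k,a \right)} = 4$ ($d{\left(k,a \right)} = \frac{a}{a} + \frac{3}{1} = 1 + 3 \cdot 1 = 1 + 3 = 4$)
$\sqrt{44365 + s{\left(d{\left(n{\left(2 \right)},-3 \right)} \right)}} = \sqrt{44365 - 147} = \sqrt{44218}$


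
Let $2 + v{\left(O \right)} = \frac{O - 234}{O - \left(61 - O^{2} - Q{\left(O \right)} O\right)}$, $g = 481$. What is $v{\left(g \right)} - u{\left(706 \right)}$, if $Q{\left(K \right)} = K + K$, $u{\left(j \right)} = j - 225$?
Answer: $- \frac{335444702}{694503} \approx -483.0$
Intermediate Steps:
$u{\left(j \right)} = -225 + j$
$Q{\left(K \right)} = 2 K$
$v{\left(O \right)} = -2 + \frac{-234 + O}{-61 + O + 3 O^{2}}$ ($v{\left(O \right)} = -2 + \frac{O - 234}{O - \left(61 - O^{2} - 2 O O\right)} = -2 + \frac{-234 + O}{O + \left(\left(O^{2} + 2 O^{2}\right) - 61\right)} = -2 + \frac{-234 + O}{O + \left(3 O^{2} - 61\right)} = -2 + \frac{-234 + O}{O + \left(-61 + 3 O^{2}\right)} = -2 + \frac{-234 + O}{-61 + O + 3 O^{2}}$)
$v{\left(g \right)} - u{\left(706 \right)} = \frac{-112 - 481 - 6 \cdot 481^{2}}{-61 + 481 + 3 \cdot 481^{2}} - \left(-225 + 706\right) = \frac{-112 - 481 - 1388166}{-61 + 481 + 3 \cdot 231361} - 481 = \frac{-112 - 481 - 1388166}{-61 + 481 + 694083} - 481 = \frac{1}{694503} \left(-1388759\right) - 481 = - \frac{1388759}{694503} - 481 = - \frac{335444702}{694503}$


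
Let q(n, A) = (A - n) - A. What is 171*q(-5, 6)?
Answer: 855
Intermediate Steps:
q(n, A) = -n
171*q(-5, 6) = 171*(-1*(-5)) = 171*5 = 855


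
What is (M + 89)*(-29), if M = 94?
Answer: -5307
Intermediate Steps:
(M + 89)*(-29) = (94 + 89)*(-29) = 183*(-29) = -5307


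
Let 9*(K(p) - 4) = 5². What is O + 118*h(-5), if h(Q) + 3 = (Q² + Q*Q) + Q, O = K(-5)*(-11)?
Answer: 43933/9 ≈ 4881.4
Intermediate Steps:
K(p) = 61/9 (K(p) = 4 + (⅑)*5² = 4 + (⅑)*25 = 4 + 25/9 = 61/9)
O = -671/9 (O = (61/9)*(-11) = -671/9 ≈ -74.556)
h(Q) = -3 + Q + 2*Q² (h(Q) = -3 + ((Q² + Q*Q) + Q) = -3 + ((Q² + Q²) + Q) = -3 + (2*Q² + Q) = -3 + (Q + 2*Q²) = -3 + Q + 2*Q²)
O + 118*h(-5) = -671/9 + 118*(-3 - 5 + 2*(-5)²) = -671/9 + 118*(-3 - 5 + 2*25) = -671/9 + 118*(-3 - 5 + 50) = -671/9 + 118*42 = -671/9 + 4956 = 43933/9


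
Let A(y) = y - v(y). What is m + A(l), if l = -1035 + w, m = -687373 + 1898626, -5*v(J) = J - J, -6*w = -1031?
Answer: 7262339/6 ≈ 1.2104e+6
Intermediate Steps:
w = 1031/6 (w = -⅙*(-1031) = 1031/6 ≈ 171.83)
v(J) = 0 (v(J) = -(J - J)/5 = -⅕*0 = 0)
m = 1211253
l = -5179/6 (l = -1035 + 1031/6 = -5179/6 ≈ -863.17)
A(y) = y (A(y) = y - 1*0 = y + 0 = y)
m + A(l) = 1211253 - 5179/6 = 7262339/6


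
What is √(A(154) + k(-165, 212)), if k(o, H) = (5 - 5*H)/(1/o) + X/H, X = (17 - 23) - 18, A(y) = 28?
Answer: √489055009/53 ≈ 417.26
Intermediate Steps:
X = -24 (X = -6 - 18 = -24)
k(o, H) = -24/H + o*(5 - 5*H) (k(o, H) = (5 - 5*H)/(1/o) - 24/H = (5 - 5*H)*o - 24/H = o*(5 - 5*H) - 24/H = -24/H + o*(5 - 5*H))
√(A(154) + k(-165, 212)) = √(28 + (-24/212 + 5*(-165) - 5*212*(-165))) = √(28 + (-24*1/212 - 825 + 174900)) = √(28 + (-6/53 - 825 + 174900)) = √(28 + 9225969/53) = √(9227453/53) = √489055009/53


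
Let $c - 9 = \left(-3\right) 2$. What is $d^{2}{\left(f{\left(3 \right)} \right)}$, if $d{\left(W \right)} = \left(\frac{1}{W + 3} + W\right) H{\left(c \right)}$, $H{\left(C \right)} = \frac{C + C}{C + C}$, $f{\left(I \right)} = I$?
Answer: $\frac{361}{36} \approx 10.028$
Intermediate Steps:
$c = 3$ ($c = 9 - 6 = 3$)
$H{\left(C \right)} = 1$ ($H{\left(C \right)} = \frac{2 C}{2 C} = 2 C \frac{1}{2 C} = 1$)
$d{\left(W \right)} = W + \frac{1}{3 + W}$ ($d{\left(W \right)} = \left(\frac{1}{W + 3} + W\right) 1 = \left(\frac{1}{3 + W} + W\right) 1 = \left(W + \frac{1}{3 + W}\right) 1 = W + \frac{1}{3 + W}$)
$d^{2}{\left(f{\left(3 \right)} \right)} = \left(\frac{1 + 3^{2} + 3 \cdot 3}{3 + 3}\right)^{2} = \left(\frac{1 + 9 + 9}{6}\right)^{2} = \left(\frac{1}{6} \cdot 19\right)^{2} = \left(\frac{19}{6}\right)^{2} = \frac{361}{36}$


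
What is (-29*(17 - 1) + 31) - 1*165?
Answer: -598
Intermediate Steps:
(-29*(17 - 1) + 31) - 1*165 = (-29*16 + 31) - 165 = (-464 + 31) - 165 = -433 - 165 = -598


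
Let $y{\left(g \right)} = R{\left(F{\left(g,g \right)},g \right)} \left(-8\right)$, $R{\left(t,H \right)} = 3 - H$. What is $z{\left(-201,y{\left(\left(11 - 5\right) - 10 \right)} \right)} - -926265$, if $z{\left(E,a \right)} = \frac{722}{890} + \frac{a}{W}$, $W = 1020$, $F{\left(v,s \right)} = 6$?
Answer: $\frac{4204320268}{4539} \approx 9.2627 \cdot 10^{5}$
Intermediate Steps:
$y{\left(g \right)} = -24 + 8 g$ ($y{\left(g \right)} = \left(3 - g\right) \left(-8\right) = -24 + 8 g$)
$z{\left(E,a \right)} = \frac{361}{445} + \frac{a}{1020}$ ($z{\left(E,a \right)} = \frac{722}{890} + \frac{a}{1020} = 722 \cdot \frac{1}{890} + a \frac{1}{1020} = \frac{361}{445} + \frac{a}{1020}$)
$z{\left(-201,y{\left(\left(11 - 5\right) - 10 \right)} \right)} - -926265 = \left(\frac{361}{445} + \frac{-24 + 8 \left(\left(11 - 5\right) - 10\right)}{1020}\right) - -926265 = \left(\frac{361}{445} + \frac{-24 + 8 \left(6 - 10\right)}{1020}\right) + 926265 = \left(\frac{361}{445} + \frac{-24 + 8 \left(-4\right)}{1020}\right) + 926265 = \left(\frac{361}{445} + \frac{-24 - 32}{1020}\right) + 926265 = \left(\frac{361}{445} + \frac{1}{1020} \left(-56\right)\right) + 926265 = \left(\frac{361}{445} - \frac{14}{255}\right) + 926265 = \frac{3433}{4539} + 926265 = \frac{4204320268}{4539}$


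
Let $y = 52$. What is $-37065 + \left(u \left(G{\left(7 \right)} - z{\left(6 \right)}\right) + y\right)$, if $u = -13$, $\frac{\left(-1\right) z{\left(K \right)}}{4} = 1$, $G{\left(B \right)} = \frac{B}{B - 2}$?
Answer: $- \frac{185416}{5} \approx -37083.0$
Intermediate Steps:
$G{\left(B \right)} = \frac{B}{-2 + B}$
$z{\left(K \right)} = -4$ ($z{\left(K \right)} = \left(-4\right) 1 = -4$)
$-37065 + \left(u \left(G{\left(7 \right)} - z{\left(6 \right)}\right) + y\right) = -37065 + \left(- 13 \left(\frac{7}{-2 + 7} - -4\right) + 52\right) = -37065 + \left(- 13 \left(\frac{7}{5} + 4\right) + 52\right) = -37065 + \left(\left(-13\right) \frac{27}{5} + 52\right) = -37065 + \left(- \frac{351}{5} + 52\right) = -37065 - \frac{91}{5} = - \frac{185416}{5}$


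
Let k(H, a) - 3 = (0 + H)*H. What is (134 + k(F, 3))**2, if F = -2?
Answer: 19881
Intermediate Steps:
k(H, a) = 3 + H**2 (k(H, a) = 3 + (0 + H)*H = 3 + H*H = 3 + H**2)
(134 + k(F, 3))**2 = (134 + (3 + (-2)**2))**2 = (134 + (3 + 4))**2 = (134 + 7)**2 = 141**2 = 19881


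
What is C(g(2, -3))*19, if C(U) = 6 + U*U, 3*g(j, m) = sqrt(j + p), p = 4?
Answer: 380/3 ≈ 126.67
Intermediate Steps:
g(j, m) = sqrt(4 + j)/3 (g(j, m) = sqrt(j + 4)/3 = sqrt(4 + j)/3)
C(U) = 6 + U**2
C(g(2, -3))*19 = (6 + (sqrt(4 + 2)/3)**2)*19 = (6 + (sqrt(6)/3)**2)*19 = (6 + 2/3)*19 = (20/3)*19 = 380/3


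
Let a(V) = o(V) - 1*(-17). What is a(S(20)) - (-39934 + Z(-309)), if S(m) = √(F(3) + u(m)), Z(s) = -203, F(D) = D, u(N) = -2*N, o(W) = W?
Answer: 40154 + I*√37 ≈ 40154.0 + 6.0828*I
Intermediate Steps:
S(m) = √(3 - 2*m)
a(V) = 17 + V (a(V) = V - 1*(-17) = V + 17 = 17 + V)
a(S(20)) - (-39934 + Z(-309)) = (17 + √(3 - 2*20)) - (-39934 - 203) = (17 + √(3 - 40)) - 1*(-40137) = (17 + √(-37)) + 40137 = (17 + I*√37) + 40137 = 40154 + I*√37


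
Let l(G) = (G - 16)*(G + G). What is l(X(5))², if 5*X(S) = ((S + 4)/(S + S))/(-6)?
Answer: 23126481/25000000 ≈ 0.92506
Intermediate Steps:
X(S) = -(4 + S)/(60*S) (X(S) = (((S + 4)/(S + S))/(-6))/5 = (((4 + S)/((2*S)))*(-⅙))/5 = (((4 + S)*(1/(2*S)))*(-⅙))/5 = (((4 + S)/(2*S))*(-⅙))/5 = (-(4 + S)/(12*S))/5 = -(4 + S)/(60*S))
l(G) = 2*G*(-16 + G) (l(G) = (-16 + G)*(2*G) = 2*G*(-16 + G))
l(X(5))² = (2*((1/60)*(-4 - 1*5)/5)*(-16 + (1/60)*(-4 - 1*5)/5))² = (2*((1/60)*(⅕)*(-4 - 5))*(-16 + (1/60)*(⅕)*(-4 - 5)))² = (2*((1/60)*(⅕)*(-9))*(-16 + (1/60)*(⅕)*(-9)))² = (2*(-3/100)*(-16 - 3/100))² = (2*(-3/100)*(-1603/100))² = (4809/5000)² = 23126481/25000000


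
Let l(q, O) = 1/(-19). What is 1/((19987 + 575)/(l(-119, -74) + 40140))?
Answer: 762659/390678 ≈ 1.9521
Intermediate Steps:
l(q, O) = -1/19
1/((19987 + 575)/(l(-119, -74) + 40140)) = 1/((19987 + 575)/(-1/19 + 40140)) = 1/(20562/(762659/19)) = 1/(20562*(19/762659)) = 1/(390678/762659) = 762659/390678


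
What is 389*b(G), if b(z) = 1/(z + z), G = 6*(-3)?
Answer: -389/36 ≈ -10.806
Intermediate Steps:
G = -18
b(z) = 1/(2*z)
389*b(G) = 389*((1/2)/(-18)) = 389*((1/2)*(-1/18)) = 389*(-1/36) = -389/36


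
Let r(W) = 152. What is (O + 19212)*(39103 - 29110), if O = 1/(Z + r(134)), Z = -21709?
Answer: 4138631758419/21557 ≈ 1.9199e+8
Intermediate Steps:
O = -1/21557 (O = 1/(-21709 + 152) = 1/(-21557) = -1/21557 ≈ -4.6389e-5)
(O + 19212)*(39103 - 29110) = (-1/21557 + 19212)*(39103 - 29110) = (414153083/21557)*9993 = 4138631758419/21557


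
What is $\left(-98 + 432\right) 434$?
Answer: $144956$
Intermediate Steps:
$\left(-98 + 432\right) 434 = 334 \cdot 434 = 144956$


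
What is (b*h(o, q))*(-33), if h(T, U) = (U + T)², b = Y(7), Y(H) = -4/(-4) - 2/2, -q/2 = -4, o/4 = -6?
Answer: 0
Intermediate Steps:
o = -24 (o = 4*(-6) = -24)
q = 8 (q = -2*(-4) = 8)
Y(H) = 0 (Y(H) = -4*(-¼) - 2*½ = 1 - 1 = 0)
b = 0
h(T, U) = (T + U)²
(b*h(o, q))*(-33) = (0*(-24 + 8)²)*(-33) = (0*(-16)²)*(-33) = (0*256)*(-33) = 0*(-33) = 0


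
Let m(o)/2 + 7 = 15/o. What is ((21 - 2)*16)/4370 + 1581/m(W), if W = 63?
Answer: -3815843/32660 ≈ -116.84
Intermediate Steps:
m(o) = -14 + 30/o (m(o) = -14 + 2*(15/o) = -14 + 30/o)
((21 - 2)*16)/4370 + 1581/m(W) = ((21 - 2)*16)/4370 + 1581/(-14 + 30/63) = (19*16)*(1/4370) + 1581/(-14 + 30*(1/63)) = 304*(1/4370) + 1581/(-14 + 10/21) = 8/115 + 1581/(-284/21) = 8/115 + 1581*(-21/284) = 8/115 - 33201/284 = -3815843/32660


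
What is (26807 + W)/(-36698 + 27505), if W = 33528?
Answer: -60335/9193 ≈ -6.5631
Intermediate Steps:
(26807 + W)/(-36698 + 27505) = (26807 + 33528)/(-36698 + 27505) = 60335/(-9193) = 60335*(-1/9193) = -60335/9193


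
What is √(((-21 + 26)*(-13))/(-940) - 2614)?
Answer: I*√23096693/94 ≈ 51.127*I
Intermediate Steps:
√(((-21 + 26)*(-13))/(-940) - 2614) = √((5*(-13))*(-1/940) - 2614) = √(-65*(-1/940) - 2614) = √(13/188 - 2614) = √(-491419/188) = I*√23096693/94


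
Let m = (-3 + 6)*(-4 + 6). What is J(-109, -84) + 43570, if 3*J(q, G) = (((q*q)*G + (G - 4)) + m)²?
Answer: 996175794106/3 ≈ 3.3206e+11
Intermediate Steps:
m = 6 (m = 3*2 = 6)
J(q, G) = (2 + G + G*q²)²/3 (J(q, G) = (((q*q)*G + (G - 4)) + 6)²/3 = ((q²*G + (-4 + G)) + 6)²/3 = ((G*q² + (-4 + G)) + 6)²/3 = ((-4 + G + G*q²) + 6)²/3 = (2 + G + G*q²)²/3)
J(-109, -84) + 43570 = (2 - 84 - 84*(-109)²)²/3 + 43570 = (2 - 84 - 84*11881)²/3 + 43570 = (2 - 84 - 998004)²/3 + 43570 = (⅓)*(-998086)² + 43570 = (⅓)*996175663396 + 43570 = 996175663396/3 + 43570 = 996175794106/3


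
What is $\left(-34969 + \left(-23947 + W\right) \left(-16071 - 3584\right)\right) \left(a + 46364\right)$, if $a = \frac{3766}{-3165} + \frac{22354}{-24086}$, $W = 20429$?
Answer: $\frac{40709652724657408759}{12705365} \approx 3.2041 \cdot 10^{12}$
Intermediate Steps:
$a = - \frac{80729143}{38116095}$ ($a = 3766 \left(- \frac{1}{3165}\right) + 22354 \left(- \frac{1}{24086}\right) = - \frac{3766}{3165} - \frac{11177}{12043} = - \frac{80729143}{38116095} \approx -2.118$)
$\left(-34969 + \left(-23947 + W\right) \left(-16071 - 3584\right)\right) \left(a + 46364\right) = \left(-34969 + \left(-23947 + 20429\right) \left(-16071 - 3584\right)\right) \left(- \frac{80729143}{38116095} + 46364\right) = \left(-34969 - -69146290\right) \frac{1767133899437}{38116095} = \left(-34969 + 69146290\right) \frac{1767133899437}{38116095} = 69111321 \cdot \frac{1767133899437}{38116095} = \frac{40709652724657408759}{12705365}$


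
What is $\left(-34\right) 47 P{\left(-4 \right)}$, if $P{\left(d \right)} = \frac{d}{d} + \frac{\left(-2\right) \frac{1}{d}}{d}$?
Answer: $- \frac{5593}{4} \approx -1398.3$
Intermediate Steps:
$P{\left(d \right)} = 1 - \frac{2}{d^{2}}$
$\left(-34\right) 47 P{\left(-4 \right)} = \left(-34\right) 47 \left(1 - \frac{2}{16}\right) = - 1598 \left(1 - \frac{1}{8}\right) = \left(-1598\right) \frac{7}{8} = - \frac{5593}{4}$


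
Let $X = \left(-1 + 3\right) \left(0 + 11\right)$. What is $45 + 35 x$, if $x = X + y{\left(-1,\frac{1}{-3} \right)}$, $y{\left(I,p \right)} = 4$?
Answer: $955$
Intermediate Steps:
$X = 22$ ($X = 2 \cdot 11 = 22$)
$x = 26$ ($x = 22 + 4 = 26$)
$45 + 35 x = 45 + 35 \cdot 26 = 45 + 910 = 955$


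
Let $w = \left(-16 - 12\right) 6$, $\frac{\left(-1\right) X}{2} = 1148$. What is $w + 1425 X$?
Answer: $-3271968$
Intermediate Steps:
$X = -2296$ ($X = \left(-2\right) 1148 = -2296$)
$w = -168$ ($w = \left(-28\right) 6 = -168$)
$w + 1425 X = -168 + 1425 \left(-2296\right) = -168 - 3271800 = -3271968$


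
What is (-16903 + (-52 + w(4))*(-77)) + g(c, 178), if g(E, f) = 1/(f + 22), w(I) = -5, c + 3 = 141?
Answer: -2502799/200 ≈ -12514.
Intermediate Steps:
c = 138 (c = -3 + 141 = 138)
g(E, f) = 1/(22 + f)
(-16903 + (-52 + w(4))*(-77)) + g(c, 178) = (-16903 + (-52 - 5)*(-77)) + 1/(22 + 178) = (-16903 - 57*(-77)) + 1/200 = (-16903 + 4389) + 1/200 = -12514 + 1/200 = -2502799/200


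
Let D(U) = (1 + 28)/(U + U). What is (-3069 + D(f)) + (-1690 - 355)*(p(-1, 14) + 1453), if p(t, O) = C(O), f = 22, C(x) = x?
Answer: -132135667/44 ≈ -3.0031e+6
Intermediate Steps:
p(t, O) = O
D(U) = 29/(2*U) (D(U) = 29/((2*U)) = 29*(1/(2*U)) = 29/(2*U))
(-3069 + D(f)) + (-1690 - 355)*(p(-1, 14) + 1453) = (-3069 + (29/2)/22) + (-1690 - 355)*(14 + 1453) = (-3069 + (29/2)*(1/22)) - 2045*1467 = (-3069 + 29/44) - 3000015 = -135007/44 - 3000015 = -132135667/44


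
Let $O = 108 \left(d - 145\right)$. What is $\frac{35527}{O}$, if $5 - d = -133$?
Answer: $- \frac{35527}{756} \approx -46.993$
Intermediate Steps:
$d = 138$ ($d = 5 - -133 = 5 + 133 = 138$)
$O = -756$ ($O = 108 \left(138 - 145\right) = 108 \left(-7\right) = -756$)
$\frac{35527}{O} = \frac{35527}{-756} = 35527 \left(- \frac{1}{756}\right) = - \frac{35527}{756}$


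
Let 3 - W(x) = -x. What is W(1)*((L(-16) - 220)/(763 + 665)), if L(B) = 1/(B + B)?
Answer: -2347/3808 ≈ -0.61633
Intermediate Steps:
L(B) = 1/(2*B)
W(x) = 3 + x (W(x) = 3 - (-1)*x = 3 + x)
W(1)*((L(-16) - 220)/(763 + 665)) = (3 + 1)*(((½)/(-16) - 220)/(763 + 665)) = 4*(((½)*(-1/16) - 220)/1428) = 4*((-1/32 - 220)*(1/1428)) = 4*(-7041/32*1/1428) = 4*(-2347/15232) = -2347/3808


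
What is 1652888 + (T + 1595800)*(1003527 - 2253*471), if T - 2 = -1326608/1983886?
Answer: -91232918506841168/991943 ≈ -9.1974e+10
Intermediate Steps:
T = 1320582/991943 (T = 2 - 1326608/1983886 = 2 - 1326608*1/1983886 = 2 - 663304/991943 = 1320582/991943 ≈ 1.3313)
1652888 + (T + 1595800)*(1003527 - 2253*471) = 1652888 + (1320582/991943 + 1595800)*(1003527 - 2253*471) = 1652888 + 1582943959982*(1003527 - 1061163)/991943 = 1652888 + (1582943959982/991943)*(-57636) = 1652888 - 91234558077522552/991943 = -91232918506841168/991943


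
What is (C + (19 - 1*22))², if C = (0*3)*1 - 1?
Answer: 16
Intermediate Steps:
C = -1 (C = 0*1 - 1 = 0 - 1 = -1)
(C + (19 - 1*22))² = (-1 + (19 - 1*22))² = (-1 + (19 - 22))² = (-1 - 3)² = (-4)² = 16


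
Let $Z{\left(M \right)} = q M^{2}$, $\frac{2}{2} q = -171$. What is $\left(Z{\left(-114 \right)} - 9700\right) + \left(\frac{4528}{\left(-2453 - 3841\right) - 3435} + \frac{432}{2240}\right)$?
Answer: $- \frac{3040140084197}{1362060} \approx -2.232 \cdot 10^{6}$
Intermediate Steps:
$q = -171$
$Z{\left(M \right)} = - 171 M^{2}$
$\left(Z{\left(-114 \right)} - 9700\right) + \left(\frac{4528}{\left(-2453 - 3841\right) - 3435} + \frac{432}{2240}\right) = \left(- 171 \left(-114\right)^{2} - 9700\right) + \left(\frac{4528}{\left(-2453 - 3841\right) - 3435} + \frac{432}{2240}\right) = \left(\left(-171\right) 12996 - 9700\right) + \left(\frac{4528}{-6294 - 3435} + 432 \cdot \frac{1}{2240}\right) = \left(-2222316 - 9700\right) + \left(\frac{4528}{-9729} + \frac{27}{140}\right) = -2232016 + \left(4528 \left(- \frac{1}{9729}\right) + \frac{27}{140}\right) = -2232016 + \left(- \frac{4528}{9729} + \frac{27}{140}\right) = -2232016 - \frac{371237}{1362060} = - \frac{3040140084197}{1362060}$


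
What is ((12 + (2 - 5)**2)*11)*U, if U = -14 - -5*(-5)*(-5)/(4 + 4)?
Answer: 3003/8 ≈ 375.38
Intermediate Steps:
U = 13/8 (U = -14 - 25*(-5)/8 = -14 - (-125)/8 = -14 - 1*(-125/8) = -14 + 125/8 = 13/8 ≈ 1.6250)
((12 + (2 - 5)**2)*11)*U = ((12 + (2 - 5)**2)*11)*(13/8) = ((12 + (-3)**2)*11)*(13/8) = ((12 + 9)*11)*(13/8) = (21*11)*(13/8) = 231*(13/8) = 3003/8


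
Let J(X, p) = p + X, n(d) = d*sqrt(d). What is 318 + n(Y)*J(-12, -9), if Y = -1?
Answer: 318 + 21*I ≈ 318.0 + 21.0*I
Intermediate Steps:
n(d) = d**(3/2)
J(X, p) = X + p
318 + n(Y)*J(-12, -9) = 318 + (-1)**(3/2)*(-12 - 9) = 318 - I*(-21) = 318 + 21*I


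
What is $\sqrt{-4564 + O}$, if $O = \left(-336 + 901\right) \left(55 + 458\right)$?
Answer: $\sqrt{285281} \approx 534.12$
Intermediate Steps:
$O = 289845$ ($O = 565 \cdot 513 = 289845$)
$\sqrt{-4564 + O} = \sqrt{-4564 + 289845} = \sqrt{285281}$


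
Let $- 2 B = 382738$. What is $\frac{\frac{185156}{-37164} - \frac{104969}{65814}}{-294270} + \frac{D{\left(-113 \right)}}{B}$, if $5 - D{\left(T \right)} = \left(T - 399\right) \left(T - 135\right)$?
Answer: $\frac{29866509571462457}{45012889099003308} \approx 0.66351$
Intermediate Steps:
$B = -191369$ ($B = \left(- \frac{1}{2}\right) 382738 = -191369$)
$D{\left(T \right)} = 5 - \left(-399 + T\right) \left(-135 + T\right)$ ($D{\left(T \right)} = 5 - \left(T - 399\right) \left(T - 135\right) = 5 - \left(-399 + T\right) \left(-135 + T\right)$)
$\frac{\frac{185156}{-37164} - \frac{104969}{65814}}{-294270} + \frac{D{\left(-113 \right)}}{B} = \frac{\frac{185156}{-37164} - \frac{104969}{65814}}{-294270} + \frac{-53860 - \left(-113\right)^{2} + 534 \left(-113\right)}{-191369} = \left(185156 \left(- \frac{1}{37164}\right) - \frac{104969}{65814}\right) \left(- \frac{1}{294270}\right) + \left(-53860 - 12769 - 60342\right) \left(- \frac{1}{191369}\right) = \left(- \frac{46289}{9291} - \frac{104969}{65814}\right) \left(- \frac{1}{294270}\right) + \left(-53860 - 12769 - 60342\right) \left(- \frac{1}{191369}\right) = \left(- \frac{446859025}{67941986}\right) \left(- \frac{1}{294270}\right) - - \frac{126971}{191369} = \frac{5257165}{235215155532} + \frac{126971}{191369} = \frac{29866509571462457}{45012889099003308}$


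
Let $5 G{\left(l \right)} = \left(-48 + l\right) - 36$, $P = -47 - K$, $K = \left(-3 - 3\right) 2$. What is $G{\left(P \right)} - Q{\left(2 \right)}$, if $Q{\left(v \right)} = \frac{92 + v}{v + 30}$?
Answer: $- \frac{2139}{80} \approx -26.737$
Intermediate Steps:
$K = -12$ ($K = \left(-6\right) 2 = -12$)
$P = -35$ ($P = -47 - -12 = -47 + 12 = -35$)
$Q{\left(v \right)} = \frac{92 + v}{30 + v}$
$G{\left(l \right)} = - \frac{84}{5} + \frac{l}{5}$ ($G{\left(l \right)} = \frac{\left(-48 + l\right) - 36}{5} = \frac{-84 + l}{5} = - \frac{84}{5} + \frac{l}{5}$)
$G{\left(P \right)} - Q{\left(2 \right)} = \left(- \frac{84}{5} + \frac{1}{5} \left(-35\right)\right) - \frac{92 + 2}{30 + 2} = \left(- \frac{84}{5} - 7\right) - \frac{1}{32} \cdot 94 = - \frac{119}{5} - \frac{1}{32} \cdot 94 = - \frac{119}{5} - \frac{47}{16} = - \frac{2139}{80}$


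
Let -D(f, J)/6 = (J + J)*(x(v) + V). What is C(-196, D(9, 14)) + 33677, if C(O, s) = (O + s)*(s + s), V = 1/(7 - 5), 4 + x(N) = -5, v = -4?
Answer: 3552269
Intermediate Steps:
x(N) = -9 (x(N) = -4 - 5 = -9)
V = 1/2 ≈ 0.50000
D(f, J) = 102*J (D(f, J) = -6*(J + J)*(-9 + 1/2) = -6*2*J*(-17)/2 = -(-102)*J = 102*J)
C(O, s) = 2*s*(O + s) (C(O, s) = (O + s)*(2*s) = 2*s*(O + s))
C(-196, D(9, 14)) + 33677 = 2*(102*14)*(-196 + 102*14) + 33677 = 2*1428*(-196 + 1428) + 33677 = 2*1428*1232 + 33677 = 3518592 + 33677 = 3552269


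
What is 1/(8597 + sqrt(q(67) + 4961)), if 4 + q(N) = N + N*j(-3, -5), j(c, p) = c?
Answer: 8597/73903586 - sqrt(4823)/73903586 ≈ 0.00011539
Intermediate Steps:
q(N) = -4 - 2*N (q(N) = -4 + (N + N*(-3)) = -4 + (N - 3*N) = -4 - 2*N)
1/(8597 + sqrt(q(67) + 4961)) = 1/(8597 + sqrt((-4 - 2*67) + 4961)) = 1/(8597 + sqrt((-4 - 134) + 4961)) = 1/(8597 + sqrt(-138 + 4961)) = 1/(8597 + sqrt(4823))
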